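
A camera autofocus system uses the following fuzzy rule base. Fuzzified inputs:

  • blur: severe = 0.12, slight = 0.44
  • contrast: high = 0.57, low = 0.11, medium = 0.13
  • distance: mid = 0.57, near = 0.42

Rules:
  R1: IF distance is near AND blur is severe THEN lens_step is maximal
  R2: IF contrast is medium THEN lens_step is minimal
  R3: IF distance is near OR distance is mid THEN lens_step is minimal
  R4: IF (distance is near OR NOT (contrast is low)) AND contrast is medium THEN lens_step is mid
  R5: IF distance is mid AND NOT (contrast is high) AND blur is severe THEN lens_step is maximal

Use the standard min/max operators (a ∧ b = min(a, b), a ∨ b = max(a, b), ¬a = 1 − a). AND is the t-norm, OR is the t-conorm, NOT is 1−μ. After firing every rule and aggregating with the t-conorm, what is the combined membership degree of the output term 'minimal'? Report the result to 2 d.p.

R1: near=0.42, severe=0.12; AND[min(a, b)] → w = 0.12
R2: medium=0.13 → w = 0.13
R3: near=0.42, mid=0.57; OR[max(a, b)] → w = 0.57
R4: (near=0.42 OR ¬low=1−0.11=0.89) = 0.89; AND[min(a, b)] with medium=0.13 → w = 0.13
R5: mid=0.57, ¬high=1−0.57=0.43, severe=0.12; AND[min(a, b)] → w = 0.12
Rules with consequent 'minimal': {R2, R3} → strengths 0.13, 0.57
Aggregate via t-conorm [max(a, b)]: 0.57

0.57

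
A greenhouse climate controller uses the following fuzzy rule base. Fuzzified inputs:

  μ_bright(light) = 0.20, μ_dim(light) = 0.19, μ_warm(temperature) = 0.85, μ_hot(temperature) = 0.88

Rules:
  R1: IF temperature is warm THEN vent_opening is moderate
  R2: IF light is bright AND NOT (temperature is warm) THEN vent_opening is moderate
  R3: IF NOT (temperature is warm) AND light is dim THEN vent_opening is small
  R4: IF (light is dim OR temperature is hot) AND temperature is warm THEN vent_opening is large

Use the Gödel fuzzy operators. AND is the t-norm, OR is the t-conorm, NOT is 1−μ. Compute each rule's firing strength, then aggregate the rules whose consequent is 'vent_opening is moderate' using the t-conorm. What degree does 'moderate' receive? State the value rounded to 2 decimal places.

R1: warm=0.85 → w = 0.85
R2: bright=0.20, ¬warm=1−0.85=0.15; AND[min(a, b)] → w = 0.15
R3: ¬warm=1−0.85=0.15, dim=0.19; AND[min(a, b)] → w = 0.15
R4: (dim=0.19 OR hot=0.88) = 0.88; AND[min(a, b)] with warm=0.85 → w = 0.85
Rules with consequent 'moderate': {R1, R2} → strengths 0.85, 0.15
Aggregate via t-conorm [max(a, b)]: 0.85

0.85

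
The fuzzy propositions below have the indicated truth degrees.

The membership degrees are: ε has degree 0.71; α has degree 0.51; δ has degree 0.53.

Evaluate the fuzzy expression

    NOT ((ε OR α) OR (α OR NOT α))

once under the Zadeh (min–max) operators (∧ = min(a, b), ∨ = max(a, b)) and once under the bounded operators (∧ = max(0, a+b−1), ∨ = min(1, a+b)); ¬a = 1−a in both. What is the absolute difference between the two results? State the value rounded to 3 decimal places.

Under Zadeh (min–max):
  ε OR α = max(a, b) on (0.71, 0.51) = 0.71
  NOT α = 1 − 0.51 = 0.49
  α OR NOT α = max(a, b) on (0.51, 0.49) = 0.51
  (ε OR α) OR (α OR NOT α) = max(a, b) on (0.71, 0.51) = 0.71
  NOT ((ε OR α) OR (α OR NOT α)) = 1 − 0.71 = 0.29
  → value = 0.2900
Under bounded:
  ε OR α = min(1, a+b) on (0.71, 0.51) = 1.00
  NOT α = 1 − 0.51 = 0.49
  α OR NOT α = min(1, a+b) on (0.51, 0.49) = 1.00
  (ε OR α) OR (α OR NOT α) = min(1, a+b) on (1.00, 1.00) = 1.00
  NOT ((ε OR α) OR (α OR NOT α)) = 1 − 1.00 = 0.00
  → value = 0.0000
|0.2900 − 0.0000| = 0.290

0.290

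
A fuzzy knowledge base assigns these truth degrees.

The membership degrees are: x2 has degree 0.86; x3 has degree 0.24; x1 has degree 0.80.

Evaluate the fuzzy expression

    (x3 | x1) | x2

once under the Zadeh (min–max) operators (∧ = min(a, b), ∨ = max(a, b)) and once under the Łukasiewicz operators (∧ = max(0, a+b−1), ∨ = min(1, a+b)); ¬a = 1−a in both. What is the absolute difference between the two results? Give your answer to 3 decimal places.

0.140

Under Zadeh (min–max):
  x3 | x1 = max(a, b) on (0.24, 0.80) = 0.80
  (x3 | x1) | x2 = max(a, b) on (0.80, 0.86) = 0.86
  → value = 0.8600
Under Łukasiewicz:
  x3 | x1 = min(1, a+b) on (0.24, 0.80) = 1.00
  (x3 | x1) | x2 = min(1, a+b) on (1.00, 0.86) = 1.00
  → value = 1.0000
|0.8600 − 1.0000| = 0.140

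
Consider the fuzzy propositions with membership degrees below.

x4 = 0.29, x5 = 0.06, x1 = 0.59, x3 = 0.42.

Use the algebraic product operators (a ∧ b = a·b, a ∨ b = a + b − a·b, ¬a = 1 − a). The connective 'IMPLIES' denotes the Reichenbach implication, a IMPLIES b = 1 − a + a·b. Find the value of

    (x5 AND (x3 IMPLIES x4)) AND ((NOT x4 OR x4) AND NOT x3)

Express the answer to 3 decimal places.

x3 IMPLIES x4  [Reichenbach: 1 − a + a·b] with a=0.4200, b=0.2900 → 0.7018
x5 AND (x3 IMPLIES x4) = a·b on (0.0600, 0.7018) = 0.0421
NOT x4 = 1 − 0.2900 = 0.7100
NOT x4 OR x4 = a + b − a·b on (0.7100, 0.2900) = 0.7941
NOT x3 = 1 − 0.4200 = 0.5800
(NOT x4 OR x4) AND NOT x3 = a·b on (0.7941, 0.5800) = 0.4606
(x5 AND (x3 IMPLIES x4)) AND ((NOT x4 OR x4) AND NOT x3) = a·b on (0.0421, 0.4606) = 0.0194

0.019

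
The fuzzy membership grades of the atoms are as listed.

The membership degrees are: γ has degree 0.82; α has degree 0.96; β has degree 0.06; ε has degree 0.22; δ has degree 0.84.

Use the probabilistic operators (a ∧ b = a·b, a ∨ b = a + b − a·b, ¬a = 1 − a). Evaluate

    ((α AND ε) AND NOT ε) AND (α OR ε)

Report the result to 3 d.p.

α AND ε = a·b on (0.9600, 0.2200) = 0.2112
NOT ε = 1 − 0.2200 = 0.7800
(α AND ε) AND NOT ε = a·b on (0.2112, 0.7800) = 0.1647
α OR ε = a + b − a·b on (0.9600, 0.2200) = 0.9688
((α AND ε) AND NOT ε) AND (α OR ε) = a·b on (0.1647, 0.9688) = 0.1596

0.160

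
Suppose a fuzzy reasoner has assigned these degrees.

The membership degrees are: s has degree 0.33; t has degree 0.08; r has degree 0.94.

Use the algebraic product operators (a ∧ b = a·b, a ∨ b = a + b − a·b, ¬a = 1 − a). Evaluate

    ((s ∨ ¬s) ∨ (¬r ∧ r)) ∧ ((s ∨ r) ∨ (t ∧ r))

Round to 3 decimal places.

¬s = 1 − 0.3300 = 0.6700
s ∨ ¬s = a + b − a·b on (0.3300, 0.6700) = 0.7789
¬r = 1 − 0.9400 = 0.0600
¬r ∧ r = a·b on (0.0600, 0.9400) = 0.0564
(s ∨ ¬s) ∨ (¬r ∧ r) = a + b − a·b on (0.7789, 0.0564) = 0.7914
s ∨ r = a + b − a·b on (0.3300, 0.9400) = 0.9598
t ∧ r = a·b on (0.0800, 0.9400) = 0.0752
(s ∨ r) ∨ (t ∧ r) = a + b − a·b on (0.9598, 0.0752) = 0.9628
((s ∨ ¬s) ∨ (¬r ∧ r)) ∧ ((s ∨ r) ∨ (t ∧ r)) = a·b on (0.7914, 0.9628) = 0.7619

0.762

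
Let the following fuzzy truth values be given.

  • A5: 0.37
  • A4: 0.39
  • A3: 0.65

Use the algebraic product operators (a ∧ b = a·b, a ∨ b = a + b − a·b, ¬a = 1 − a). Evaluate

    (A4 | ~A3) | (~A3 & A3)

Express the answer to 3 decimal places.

0.694

~A3 = 1 − 0.6500 = 0.3500
A4 | ~A3 = a + b − a·b on (0.3900, 0.3500) = 0.6035
~A3 = 1 − 0.6500 = 0.3500
~A3 & A3 = a·b on (0.3500, 0.6500) = 0.2275
(A4 | ~A3) | (~A3 & A3) = a + b − a·b on (0.6035, 0.2275) = 0.6937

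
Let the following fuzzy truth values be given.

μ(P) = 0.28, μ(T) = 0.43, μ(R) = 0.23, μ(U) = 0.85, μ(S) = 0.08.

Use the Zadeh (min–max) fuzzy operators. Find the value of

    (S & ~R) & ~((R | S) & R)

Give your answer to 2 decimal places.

0.08

~R = 1 − 0.23 = 0.77
S & ~R = min(a, b) on (0.08, 0.77) = 0.08
R | S = max(a, b) on (0.23, 0.08) = 0.23
(R | S) & R = min(a, b) on (0.23, 0.23) = 0.23
~((R | S) & R) = 1 − 0.23 = 0.77
(S & ~R) & ~((R | S) & R) = min(a, b) on (0.08, 0.77) = 0.08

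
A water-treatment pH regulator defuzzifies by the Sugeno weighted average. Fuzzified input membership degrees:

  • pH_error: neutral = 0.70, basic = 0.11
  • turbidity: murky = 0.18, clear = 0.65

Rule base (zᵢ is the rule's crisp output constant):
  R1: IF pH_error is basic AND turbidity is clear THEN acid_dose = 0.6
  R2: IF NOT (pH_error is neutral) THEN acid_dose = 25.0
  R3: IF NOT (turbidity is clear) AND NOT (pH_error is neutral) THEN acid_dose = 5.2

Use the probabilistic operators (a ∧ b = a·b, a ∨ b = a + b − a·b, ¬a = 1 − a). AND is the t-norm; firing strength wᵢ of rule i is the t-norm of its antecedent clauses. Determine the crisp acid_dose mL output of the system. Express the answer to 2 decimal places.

16.98

R1 (z=0.6): basic=0.11, clear=0.65; AND[a·b] → w = 0.0715
R2 (z=25.0): ¬neutral=1−0.70=0.30 → w = 0.3000
R3 (z=5.2): ¬clear=1−0.65=0.35, ¬neutral=1−0.70=0.30; AND[a·b] → w = 0.1050
Weighted average = (0.0715·0.6 + 0.3000·25.0 + 0.1050·5.2) / (0.0715 + 0.3000 + 0.1050)
  = 8.0889 / 0.4765 = 16.98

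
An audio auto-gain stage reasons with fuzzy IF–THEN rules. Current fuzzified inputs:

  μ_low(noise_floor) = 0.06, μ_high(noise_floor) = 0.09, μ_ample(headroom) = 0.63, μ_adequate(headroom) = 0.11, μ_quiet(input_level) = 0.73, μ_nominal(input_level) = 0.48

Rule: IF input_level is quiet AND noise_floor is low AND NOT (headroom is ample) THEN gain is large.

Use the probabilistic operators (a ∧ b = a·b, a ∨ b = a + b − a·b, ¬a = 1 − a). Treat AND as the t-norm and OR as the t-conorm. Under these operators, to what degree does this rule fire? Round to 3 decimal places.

0.016

firing strength: quiet=0.73, low=0.06, ¬ample=1−0.63=0.37; AND[a·b] → w = 0.0162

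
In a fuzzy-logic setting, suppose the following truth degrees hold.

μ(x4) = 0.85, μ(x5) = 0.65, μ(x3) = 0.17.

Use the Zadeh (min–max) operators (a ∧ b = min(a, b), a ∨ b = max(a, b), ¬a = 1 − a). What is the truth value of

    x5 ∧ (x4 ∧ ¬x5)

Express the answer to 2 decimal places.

¬x5 = 1 − 0.65 = 0.35
x4 ∧ ¬x5 = min(a, b) on (0.85, 0.35) = 0.35
x5 ∧ (x4 ∧ ¬x5) = min(a, b) on (0.65, 0.35) = 0.35

0.35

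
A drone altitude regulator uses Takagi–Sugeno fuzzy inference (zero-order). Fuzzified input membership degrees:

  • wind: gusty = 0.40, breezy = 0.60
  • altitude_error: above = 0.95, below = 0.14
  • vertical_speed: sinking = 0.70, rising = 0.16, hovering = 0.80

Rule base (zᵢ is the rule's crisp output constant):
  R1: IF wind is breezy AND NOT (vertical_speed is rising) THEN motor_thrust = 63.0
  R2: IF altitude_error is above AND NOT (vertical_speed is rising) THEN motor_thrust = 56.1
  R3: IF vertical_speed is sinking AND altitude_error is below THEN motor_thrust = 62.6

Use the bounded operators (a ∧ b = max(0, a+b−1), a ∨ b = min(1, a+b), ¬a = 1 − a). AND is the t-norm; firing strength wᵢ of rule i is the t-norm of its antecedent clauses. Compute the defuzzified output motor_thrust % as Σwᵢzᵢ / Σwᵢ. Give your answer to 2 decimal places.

58.57

R1 (z=63.0): breezy=0.60, ¬rising=1−0.16=0.84; AND[max(0, a+b−1)] → w = 0.44
R2 (z=56.1): above=0.95, ¬rising=1−0.16=0.84; AND[max(0, a+b−1)] → w = 0.79
R3 (z=62.6): sinking=0.70, below=0.14; AND[max(0, a+b−1)] → w = 0.00
Weighted average = (0.44·63.0 + 0.79·56.1 + 0.00·62.6) / (0.44 + 0.79 + 0.00)
  = 72.0390 / 1.2300 = 58.57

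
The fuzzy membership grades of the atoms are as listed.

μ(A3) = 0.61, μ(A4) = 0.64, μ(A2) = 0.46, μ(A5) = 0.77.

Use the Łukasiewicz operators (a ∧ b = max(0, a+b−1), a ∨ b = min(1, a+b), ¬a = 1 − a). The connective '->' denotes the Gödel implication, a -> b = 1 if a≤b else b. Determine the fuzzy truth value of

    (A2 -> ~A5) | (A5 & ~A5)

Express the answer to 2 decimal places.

~A5 = 1 − 0.77 = 0.23
A2 -> ~A5  [Gödel: 1 if a≤b else b] with a=0.46, b=0.23 → 0.23
~A5 = 1 − 0.77 = 0.23
A5 & ~A5 = max(0, a+b−1) on (0.77, 0.23) = 0.00
(A2 -> ~A5) | (A5 & ~A5) = min(1, a+b) on (0.23, 0.00) = 0.23

0.23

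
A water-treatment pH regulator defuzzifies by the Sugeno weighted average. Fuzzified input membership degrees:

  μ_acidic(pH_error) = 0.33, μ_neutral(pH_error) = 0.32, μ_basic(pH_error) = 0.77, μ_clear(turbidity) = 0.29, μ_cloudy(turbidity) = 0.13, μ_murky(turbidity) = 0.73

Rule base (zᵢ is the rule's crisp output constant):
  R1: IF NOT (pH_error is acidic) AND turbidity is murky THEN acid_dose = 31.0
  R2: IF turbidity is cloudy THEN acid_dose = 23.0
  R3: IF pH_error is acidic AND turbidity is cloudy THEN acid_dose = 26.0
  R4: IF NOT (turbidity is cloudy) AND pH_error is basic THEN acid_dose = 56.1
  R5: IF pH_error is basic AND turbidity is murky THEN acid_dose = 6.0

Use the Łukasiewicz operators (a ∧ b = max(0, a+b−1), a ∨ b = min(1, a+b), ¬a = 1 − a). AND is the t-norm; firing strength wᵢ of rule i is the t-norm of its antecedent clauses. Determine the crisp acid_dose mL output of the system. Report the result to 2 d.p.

R1 (z=31.0): ¬acidic=1−0.33=0.67, murky=0.73; AND[max(0, a+b−1)] → w = 0.40
R2 (z=23.0): cloudy=0.13 → w = 0.13
R3 (z=26.0): acidic=0.33, cloudy=0.13; AND[max(0, a+b−1)] → w = 0.00
R4 (z=56.1): ¬cloudy=1−0.13=0.87, basic=0.77; AND[max(0, a+b−1)] → w = 0.64
R5 (z=6.0): basic=0.77, murky=0.73; AND[max(0, a+b−1)] → w = 0.50
Weighted average = (0.40·31.0 + 0.13·23.0 + 0.00·26.0 + 0.64·56.1 + 0.50·6.0) / (0.40 + 0.13 + 0.00 + 0.64 + 0.50)
  = 54.2940 / 1.6700 = 32.51

32.51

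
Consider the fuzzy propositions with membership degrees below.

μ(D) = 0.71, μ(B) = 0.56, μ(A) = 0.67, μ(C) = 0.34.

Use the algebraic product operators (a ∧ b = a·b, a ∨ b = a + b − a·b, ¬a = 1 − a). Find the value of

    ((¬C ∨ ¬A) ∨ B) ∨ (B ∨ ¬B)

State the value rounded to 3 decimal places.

¬C = 1 − 0.3400 = 0.6600
¬A = 1 − 0.6700 = 0.3300
¬C ∨ ¬A = a + b − a·b on (0.6600, 0.3300) = 0.7722
(¬C ∨ ¬A) ∨ B = a + b − a·b on (0.7722, 0.5600) = 0.8998
¬B = 1 − 0.5600 = 0.4400
B ∨ ¬B = a + b − a·b on (0.5600, 0.4400) = 0.7536
((¬C ∨ ¬A) ∨ B) ∨ (B ∨ ¬B) = a + b − a·b on (0.8998, 0.7536) = 0.9753

0.975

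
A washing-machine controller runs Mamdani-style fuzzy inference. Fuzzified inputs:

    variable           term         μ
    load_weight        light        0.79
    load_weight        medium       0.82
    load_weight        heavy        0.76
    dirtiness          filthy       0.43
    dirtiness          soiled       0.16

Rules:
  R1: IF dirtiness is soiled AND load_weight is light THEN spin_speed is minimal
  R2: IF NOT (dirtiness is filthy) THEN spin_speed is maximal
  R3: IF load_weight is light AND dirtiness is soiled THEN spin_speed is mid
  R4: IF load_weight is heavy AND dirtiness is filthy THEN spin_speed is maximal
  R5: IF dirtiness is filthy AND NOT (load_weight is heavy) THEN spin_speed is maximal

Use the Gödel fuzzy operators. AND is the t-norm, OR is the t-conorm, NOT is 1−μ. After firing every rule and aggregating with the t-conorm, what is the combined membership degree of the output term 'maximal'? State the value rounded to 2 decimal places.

0.57

R1: soiled=0.16, light=0.79; AND[min(a, b)] → w = 0.16
R2: ¬filthy=1−0.43=0.57 → w = 0.57
R3: light=0.79, soiled=0.16; AND[min(a, b)] → w = 0.16
R4: heavy=0.76, filthy=0.43; AND[min(a, b)] → w = 0.43
R5: filthy=0.43, ¬heavy=1−0.76=0.24; AND[min(a, b)] → w = 0.24
Rules with consequent 'maximal': {R2, R4, R5} → strengths 0.57, 0.43, 0.24
Aggregate via t-conorm [max(a, b)]: 0.57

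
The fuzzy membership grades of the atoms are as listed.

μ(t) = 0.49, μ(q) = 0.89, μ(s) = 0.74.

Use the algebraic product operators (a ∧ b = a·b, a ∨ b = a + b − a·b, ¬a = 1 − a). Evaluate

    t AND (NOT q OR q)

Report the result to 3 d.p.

NOT q = 1 − 0.8900 = 0.1100
NOT q OR q = a + b − a·b on (0.1100, 0.8900) = 0.9021
t AND (NOT q OR q) = a·b on (0.4900, 0.9021) = 0.4420

0.442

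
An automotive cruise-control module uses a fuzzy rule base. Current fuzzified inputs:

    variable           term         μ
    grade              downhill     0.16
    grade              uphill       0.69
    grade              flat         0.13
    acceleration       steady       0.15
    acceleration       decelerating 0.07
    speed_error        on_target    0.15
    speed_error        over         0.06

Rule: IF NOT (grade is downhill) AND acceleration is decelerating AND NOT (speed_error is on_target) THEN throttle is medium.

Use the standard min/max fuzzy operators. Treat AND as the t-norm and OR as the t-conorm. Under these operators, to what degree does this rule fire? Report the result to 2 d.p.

firing strength: ¬downhill=1−0.16=0.84, decelerating=0.07, ¬on_target=1−0.15=0.85; AND[min(a, b)] → w = 0.07

0.07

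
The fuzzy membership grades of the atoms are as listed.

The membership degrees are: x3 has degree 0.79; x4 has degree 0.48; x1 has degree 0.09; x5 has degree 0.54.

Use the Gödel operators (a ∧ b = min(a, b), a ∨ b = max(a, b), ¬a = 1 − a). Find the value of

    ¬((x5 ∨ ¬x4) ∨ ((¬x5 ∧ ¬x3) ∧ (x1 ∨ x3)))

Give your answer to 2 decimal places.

¬x4 = 1 − 0.48 = 0.52
x5 ∨ ¬x4 = max(a, b) on (0.54, 0.52) = 0.54
¬x5 = 1 − 0.54 = 0.46
¬x3 = 1 − 0.79 = 0.21
¬x5 ∧ ¬x3 = min(a, b) on (0.46, 0.21) = 0.21
x1 ∨ x3 = max(a, b) on (0.09, 0.79) = 0.79
(¬x5 ∧ ¬x3) ∧ (x1 ∨ x3) = min(a, b) on (0.21, 0.79) = 0.21
(x5 ∨ ¬x4) ∨ ((¬x5 ∧ ¬x3) ∧ (x1 ∨ x3)) = max(a, b) on (0.54, 0.21) = 0.54
¬((x5 ∨ ¬x4) ∨ ((¬x5 ∧ ¬x3) ∧ (x1 ∨ x3))) = 1 − 0.54 = 0.46

0.46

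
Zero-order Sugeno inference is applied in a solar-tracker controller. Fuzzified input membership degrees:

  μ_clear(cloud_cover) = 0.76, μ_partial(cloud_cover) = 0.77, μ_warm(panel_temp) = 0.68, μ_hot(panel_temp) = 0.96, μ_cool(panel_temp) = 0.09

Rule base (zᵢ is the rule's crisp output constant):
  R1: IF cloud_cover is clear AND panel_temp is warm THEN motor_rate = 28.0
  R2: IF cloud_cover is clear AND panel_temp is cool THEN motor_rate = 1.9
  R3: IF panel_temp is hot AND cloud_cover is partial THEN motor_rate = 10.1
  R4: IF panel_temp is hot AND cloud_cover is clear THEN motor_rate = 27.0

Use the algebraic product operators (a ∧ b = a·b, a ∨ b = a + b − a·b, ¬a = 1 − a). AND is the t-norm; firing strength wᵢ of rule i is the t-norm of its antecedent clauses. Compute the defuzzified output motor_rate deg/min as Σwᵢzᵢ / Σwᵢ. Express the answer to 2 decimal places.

R1 (z=28.0): clear=0.76, warm=0.68; AND[a·b] → w = 0.5168
R2 (z=1.9): clear=0.76, cool=0.09; AND[a·b] → w = 0.0684
R3 (z=10.1): hot=0.96, partial=0.77; AND[a·b] → w = 0.7392
R4 (z=27.0): hot=0.96, clear=0.76; AND[a·b] → w = 0.7296
Weighted average = (0.5168·28.0 + 0.0684·1.9 + 0.7392·10.1 + 0.7296·27.0) / (0.5168 + 0.0684 + 0.7392 + 0.7296)
  = 41.7655 / 2.0540 = 20.33

20.33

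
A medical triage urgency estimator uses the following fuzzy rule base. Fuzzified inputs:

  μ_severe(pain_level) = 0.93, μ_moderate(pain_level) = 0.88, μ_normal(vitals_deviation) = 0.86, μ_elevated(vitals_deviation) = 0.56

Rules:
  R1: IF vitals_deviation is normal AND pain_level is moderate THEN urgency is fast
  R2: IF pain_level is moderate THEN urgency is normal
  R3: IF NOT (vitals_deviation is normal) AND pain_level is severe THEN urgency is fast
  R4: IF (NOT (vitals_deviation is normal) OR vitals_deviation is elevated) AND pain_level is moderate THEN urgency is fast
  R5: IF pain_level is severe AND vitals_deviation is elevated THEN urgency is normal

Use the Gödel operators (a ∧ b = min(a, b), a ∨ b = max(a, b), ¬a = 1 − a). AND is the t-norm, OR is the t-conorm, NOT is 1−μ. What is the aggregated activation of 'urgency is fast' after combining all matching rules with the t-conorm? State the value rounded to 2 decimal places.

R1: normal=0.86, moderate=0.88; AND[min(a, b)] → w = 0.86
R2: moderate=0.88 → w = 0.88
R3: ¬normal=1−0.86=0.14, severe=0.93; AND[min(a, b)] → w = 0.14
R4: (¬normal=1−0.86=0.14 OR elevated=0.56) = 0.56; AND[min(a, b)] with moderate=0.88 → w = 0.56
R5: severe=0.93, elevated=0.56; AND[min(a, b)] → w = 0.56
Rules with consequent 'fast': {R1, R3, R4} → strengths 0.86, 0.14, 0.56
Aggregate via t-conorm [max(a, b)]: 0.86

0.86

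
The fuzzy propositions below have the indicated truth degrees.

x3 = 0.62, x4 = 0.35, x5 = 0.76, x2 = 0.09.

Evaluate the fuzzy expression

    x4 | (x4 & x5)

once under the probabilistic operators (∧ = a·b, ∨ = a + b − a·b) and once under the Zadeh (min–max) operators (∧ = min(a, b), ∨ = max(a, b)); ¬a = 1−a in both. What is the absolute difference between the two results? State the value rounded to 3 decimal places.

0.173

Under probabilistic:
  x4 & x5 = a·b on (0.3500, 0.7600) = 0.2660
  x4 | (x4 & x5) = a + b − a·b on (0.3500, 0.2660) = 0.5229
  → value = 0.5229
Under Zadeh (min–max):
  x4 & x5 = min(a, b) on (0.35, 0.76) = 0.35
  x4 | (x4 & x5) = max(a, b) on (0.35, 0.35) = 0.35
  → value = 0.3500
|0.5229 − 0.3500| = 0.173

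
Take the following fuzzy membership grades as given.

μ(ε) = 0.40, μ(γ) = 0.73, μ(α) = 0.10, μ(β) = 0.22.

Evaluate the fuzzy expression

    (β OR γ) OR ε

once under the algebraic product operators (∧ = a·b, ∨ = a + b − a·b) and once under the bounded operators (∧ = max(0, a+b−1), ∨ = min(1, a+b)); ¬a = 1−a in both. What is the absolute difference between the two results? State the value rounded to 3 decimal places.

0.126

Under algebraic product:
  β OR γ = a + b − a·b on (0.2200, 0.7300) = 0.7894
  (β OR γ) OR ε = a + b − a·b on (0.7894, 0.4000) = 0.8736
  → value = 0.8736
Under bounded:
  β OR γ = min(1, a+b) on (0.22, 0.73) = 0.95
  (β OR γ) OR ε = min(1, a+b) on (0.95, 0.40) = 1.00
  → value = 1.0000
|0.8736 − 1.0000| = 0.126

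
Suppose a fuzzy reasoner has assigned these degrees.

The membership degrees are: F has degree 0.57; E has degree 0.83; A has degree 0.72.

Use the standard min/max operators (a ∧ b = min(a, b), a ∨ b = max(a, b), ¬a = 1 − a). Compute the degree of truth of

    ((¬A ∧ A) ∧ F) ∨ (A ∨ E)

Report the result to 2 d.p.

0.83

¬A = 1 − 0.72 = 0.28
¬A ∧ A = min(a, b) on (0.28, 0.72) = 0.28
(¬A ∧ A) ∧ F = min(a, b) on (0.28, 0.57) = 0.28
A ∨ E = max(a, b) on (0.72, 0.83) = 0.83
((¬A ∧ A) ∧ F) ∨ (A ∨ E) = max(a, b) on (0.28, 0.83) = 0.83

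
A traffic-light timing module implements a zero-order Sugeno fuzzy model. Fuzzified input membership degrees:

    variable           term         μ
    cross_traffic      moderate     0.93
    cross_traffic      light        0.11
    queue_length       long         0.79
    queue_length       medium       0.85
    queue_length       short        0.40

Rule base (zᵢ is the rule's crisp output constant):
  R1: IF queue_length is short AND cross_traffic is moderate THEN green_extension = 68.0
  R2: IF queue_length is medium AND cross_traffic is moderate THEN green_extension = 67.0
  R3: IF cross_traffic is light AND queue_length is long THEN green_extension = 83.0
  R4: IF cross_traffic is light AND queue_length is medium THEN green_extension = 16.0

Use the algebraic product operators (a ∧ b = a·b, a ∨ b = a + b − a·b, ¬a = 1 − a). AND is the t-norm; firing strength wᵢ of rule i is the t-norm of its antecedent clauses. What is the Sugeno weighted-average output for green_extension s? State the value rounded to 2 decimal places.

64.76

R1 (z=68.0): short=0.40, moderate=0.93; AND[a·b] → w = 0.3720
R2 (z=67.0): medium=0.85, moderate=0.93; AND[a·b] → w = 0.7905
R3 (z=83.0): light=0.11, long=0.79; AND[a·b] → w = 0.0869
R4 (z=16.0): light=0.11, medium=0.85; AND[a·b] → w = 0.0935
Weighted average = (0.3720·68.0 + 0.7905·67.0 + 0.0869·83.0 + 0.0935·16.0) / (0.3720 + 0.7905 + 0.0869 + 0.0935)
  = 86.9682 / 1.3429 = 64.76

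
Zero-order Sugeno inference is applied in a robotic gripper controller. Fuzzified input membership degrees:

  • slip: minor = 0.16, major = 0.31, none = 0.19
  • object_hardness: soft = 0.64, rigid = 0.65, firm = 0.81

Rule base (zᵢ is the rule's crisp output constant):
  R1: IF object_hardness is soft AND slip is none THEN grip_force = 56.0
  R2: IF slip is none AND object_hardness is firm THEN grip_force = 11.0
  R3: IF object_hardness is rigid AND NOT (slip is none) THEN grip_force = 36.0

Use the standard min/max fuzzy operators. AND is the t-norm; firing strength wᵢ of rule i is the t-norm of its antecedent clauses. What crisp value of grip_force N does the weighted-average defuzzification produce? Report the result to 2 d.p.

35.08

R1 (z=56.0): soft=0.64, none=0.19; AND[min(a, b)] → w = 0.19
R2 (z=11.0): none=0.19, firm=0.81; AND[min(a, b)] → w = 0.19
R3 (z=36.0): rigid=0.65, ¬none=1−0.19=0.81; AND[min(a, b)] → w = 0.65
Weighted average = (0.19·56.0 + 0.19·11.0 + 0.65·36.0) / (0.19 + 0.19 + 0.65)
  = 36.1300 / 1.0300 = 35.08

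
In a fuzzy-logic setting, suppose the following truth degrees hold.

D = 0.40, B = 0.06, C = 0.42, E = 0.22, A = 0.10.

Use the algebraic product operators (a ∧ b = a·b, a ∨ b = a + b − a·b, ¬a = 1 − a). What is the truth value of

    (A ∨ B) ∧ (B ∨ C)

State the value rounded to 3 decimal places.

A ∨ B = a + b − a·b on (0.1000, 0.0600) = 0.1540
B ∨ C = a + b − a·b on (0.0600, 0.4200) = 0.4548
(A ∨ B) ∧ (B ∨ C) = a·b on (0.1540, 0.4548) = 0.0700

0.070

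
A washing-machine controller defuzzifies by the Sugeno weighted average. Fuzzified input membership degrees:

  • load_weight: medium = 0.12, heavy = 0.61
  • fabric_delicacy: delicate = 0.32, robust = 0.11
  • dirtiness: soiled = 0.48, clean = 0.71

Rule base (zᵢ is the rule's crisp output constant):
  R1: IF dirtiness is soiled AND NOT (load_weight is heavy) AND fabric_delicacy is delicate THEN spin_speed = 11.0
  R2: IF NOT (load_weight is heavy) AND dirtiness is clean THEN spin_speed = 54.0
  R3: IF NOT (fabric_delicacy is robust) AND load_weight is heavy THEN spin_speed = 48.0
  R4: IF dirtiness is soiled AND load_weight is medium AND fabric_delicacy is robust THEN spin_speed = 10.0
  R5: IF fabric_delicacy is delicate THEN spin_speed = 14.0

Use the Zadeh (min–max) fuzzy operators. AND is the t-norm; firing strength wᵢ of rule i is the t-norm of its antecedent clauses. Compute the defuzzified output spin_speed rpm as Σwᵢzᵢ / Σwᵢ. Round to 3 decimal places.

R1 (z=11.0): soiled=0.48, ¬heavy=1−0.61=0.39, delicate=0.32; AND[min(a, b)] → w = 0.32
R2 (z=54.0): ¬heavy=1−0.61=0.39, clean=0.71; AND[min(a, b)] → w = 0.39
R3 (z=48.0): ¬robust=1−0.11=0.89, heavy=0.61; AND[min(a, b)] → w = 0.61
R4 (z=10.0): soiled=0.48, medium=0.12, robust=0.11; AND[min(a, b)] → w = 0.11
R5 (z=14.0): delicate=0.32 → w = 0.32
Weighted average = (0.32·11.0 + 0.39·54.0 + 0.61·48.0 + 0.11·10.0 + 0.32·14.0) / (0.32 + 0.39 + 0.61 + 0.11 + 0.32)
  = 59.4400 / 1.7500 = 33.966

33.966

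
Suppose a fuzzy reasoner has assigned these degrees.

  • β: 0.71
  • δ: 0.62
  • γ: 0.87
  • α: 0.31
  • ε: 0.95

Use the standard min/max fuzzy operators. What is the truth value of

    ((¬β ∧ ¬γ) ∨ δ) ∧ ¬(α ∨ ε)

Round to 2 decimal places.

0.05

¬β = 1 − 0.71 = 0.29
¬γ = 1 − 0.87 = 0.13
¬β ∧ ¬γ = min(a, b) on (0.29, 0.13) = 0.13
(¬β ∧ ¬γ) ∨ δ = max(a, b) on (0.13, 0.62) = 0.62
α ∨ ε = max(a, b) on (0.31, 0.95) = 0.95
¬(α ∨ ε) = 1 − 0.95 = 0.05
((¬β ∧ ¬γ) ∨ δ) ∧ ¬(α ∨ ε) = min(a, b) on (0.62, 0.05) = 0.05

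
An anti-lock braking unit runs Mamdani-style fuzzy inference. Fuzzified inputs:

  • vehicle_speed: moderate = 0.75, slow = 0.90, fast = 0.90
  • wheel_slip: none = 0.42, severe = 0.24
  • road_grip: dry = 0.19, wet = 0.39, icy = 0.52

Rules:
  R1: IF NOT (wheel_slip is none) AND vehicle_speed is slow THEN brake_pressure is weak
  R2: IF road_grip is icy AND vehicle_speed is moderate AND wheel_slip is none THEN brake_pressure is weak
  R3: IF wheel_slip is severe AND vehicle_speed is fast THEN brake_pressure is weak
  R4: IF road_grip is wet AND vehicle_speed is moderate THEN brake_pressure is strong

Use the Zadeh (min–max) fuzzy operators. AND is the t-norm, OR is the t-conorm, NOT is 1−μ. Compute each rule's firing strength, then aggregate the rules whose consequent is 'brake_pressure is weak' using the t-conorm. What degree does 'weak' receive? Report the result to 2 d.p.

0.58

R1: ¬none=1−0.42=0.58, slow=0.90; AND[min(a, b)] → w = 0.58
R2: icy=0.52, moderate=0.75, none=0.42; AND[min(a, b)] → w = 0.42
R3: severe=0.24, fast=0.90; AND[min(a, b)] → w = 0.24
R4: wet=0.39, moderate=0.75; AND[min(a, b)] → w = 0.39
Rules with consequent 'weak': {R1, R2, R3} → strengths 0.58, 0.42, 0.24
Aggregate via t-conorm [max(a, b)]: 0.58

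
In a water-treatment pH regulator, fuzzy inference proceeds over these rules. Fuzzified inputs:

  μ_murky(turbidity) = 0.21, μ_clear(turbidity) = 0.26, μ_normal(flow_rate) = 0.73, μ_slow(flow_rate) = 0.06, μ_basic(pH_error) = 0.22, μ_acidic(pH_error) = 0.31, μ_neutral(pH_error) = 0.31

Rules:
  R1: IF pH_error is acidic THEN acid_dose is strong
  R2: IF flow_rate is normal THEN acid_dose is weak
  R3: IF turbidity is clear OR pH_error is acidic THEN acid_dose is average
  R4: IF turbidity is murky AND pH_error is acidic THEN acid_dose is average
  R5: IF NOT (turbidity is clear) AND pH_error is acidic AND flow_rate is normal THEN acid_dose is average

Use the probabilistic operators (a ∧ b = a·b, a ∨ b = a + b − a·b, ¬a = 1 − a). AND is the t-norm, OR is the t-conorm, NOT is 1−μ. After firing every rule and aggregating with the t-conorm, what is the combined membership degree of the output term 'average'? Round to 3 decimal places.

0.603

R1: acidic=0.31 → w = 0.3100
R2: normal=0.73 → w = 0.7300
R3: clear=0.26, acidic=0.31; OR[a + b − a·b] → w = 0.4894
R4: murky=0.21, acidic=0.31; AND[a·b] → w = 0.0651
R5: ¬clear=1−0.26=0.74, acidic=0.31, normal=0.73; AND[a·b] → w = 0.1675
Rules with consequent 'average': {R3, R4, R5} → strengths 0.4894, 0.0651, 0.1675
Aggregate via t-conorm [a + b − a·b]: 0.6026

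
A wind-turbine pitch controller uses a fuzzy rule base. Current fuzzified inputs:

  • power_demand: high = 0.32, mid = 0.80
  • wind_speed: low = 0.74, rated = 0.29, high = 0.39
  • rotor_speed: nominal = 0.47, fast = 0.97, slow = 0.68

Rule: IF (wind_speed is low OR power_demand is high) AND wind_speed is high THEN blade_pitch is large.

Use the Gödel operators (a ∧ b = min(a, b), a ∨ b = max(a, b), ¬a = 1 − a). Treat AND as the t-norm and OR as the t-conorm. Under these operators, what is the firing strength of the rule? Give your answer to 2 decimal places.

0.39

firing strength: (low=0.74 OR high=0.32) = 0.74; AND[min(a, b)] with high=0.39 → w = 0.39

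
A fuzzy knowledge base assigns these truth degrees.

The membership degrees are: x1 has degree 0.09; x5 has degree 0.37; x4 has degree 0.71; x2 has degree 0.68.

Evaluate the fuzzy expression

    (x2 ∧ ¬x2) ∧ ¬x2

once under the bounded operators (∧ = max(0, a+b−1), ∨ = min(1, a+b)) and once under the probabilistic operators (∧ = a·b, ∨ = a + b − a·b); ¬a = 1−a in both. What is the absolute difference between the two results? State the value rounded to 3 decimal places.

Under bounded:
  ¬x2 = 1 − 0.68 = 0.32
  x2 ∧ ¬x2 = max(0, a+b−1) on (0.68, 0.32) = 0.00
  ¬x2 = 1 − 0.68 = 0.32
  (x2 ∧ ¬x2) ∧ ¬x2 = max(0, a+b−1) on (0.00, 0.32) = 0.00
  → value = 0.0000
Under probabilistic:
  ¬x2 = 1 − 0.6800 = 0.3200
  x2 ∧ ¬x2 = a·b on (0.6800, 0.3200) = 0.2176
  ¬x2 = 1 − 0.6800 = 0.3200
  (x2 ∧ ¬x2) ∧ ¬x2 = a·b on (0.2176, 0.3200) = 0.0696
  → value = 0.0696
|0.0000 − 0.0696| = 0.070

0.070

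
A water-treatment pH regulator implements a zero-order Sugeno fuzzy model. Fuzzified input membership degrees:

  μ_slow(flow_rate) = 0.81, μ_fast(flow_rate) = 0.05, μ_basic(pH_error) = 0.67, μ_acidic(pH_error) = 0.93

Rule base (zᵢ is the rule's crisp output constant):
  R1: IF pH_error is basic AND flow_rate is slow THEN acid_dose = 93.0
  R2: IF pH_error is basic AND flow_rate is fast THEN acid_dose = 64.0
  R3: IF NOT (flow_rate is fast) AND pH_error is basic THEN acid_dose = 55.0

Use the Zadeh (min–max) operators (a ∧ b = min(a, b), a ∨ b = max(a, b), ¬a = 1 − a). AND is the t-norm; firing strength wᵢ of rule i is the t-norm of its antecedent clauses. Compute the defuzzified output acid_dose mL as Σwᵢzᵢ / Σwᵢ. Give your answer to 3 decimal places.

R1 (z=93.0): basic=0.67, slow=0.81; AND[min(a, b)] → w = 0.67
R2 (z=64.0): basic=0.67, fast=0.05; AND[min(a, b)] → w = 0.05
R3 (z=55.0): ¬fast=1−0.05=0.95, basic=0.67; AND[min(a, b)] → w = 0.67
Weighted average = (0.67·93.0 + 0.05·64.0 + 0.67·55.0) / (0.67 + 0.05 + 0.67)
  = 102.3600 / 1.3900 = 73.640

73.640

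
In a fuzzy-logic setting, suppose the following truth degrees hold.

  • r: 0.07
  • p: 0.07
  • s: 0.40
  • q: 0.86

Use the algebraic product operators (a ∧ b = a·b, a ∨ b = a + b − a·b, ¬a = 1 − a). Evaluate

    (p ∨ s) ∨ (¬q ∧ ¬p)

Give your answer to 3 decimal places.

0.515

p ∨ s = a + b − a·b on (0.0700, 0.4000) = 0.4420
¬q = 1 − 0.8600 = 0.1400
¬p = 1 − 0.0700 = 0.9300
¬q ∧ ¬p = a·b on (0.1400, 0.9300) = 0.1302
(p ∨ s) ∨ (¬q ∧ ¬p) = a + b − a·b on (0.4420, 0.1302) = 0.5147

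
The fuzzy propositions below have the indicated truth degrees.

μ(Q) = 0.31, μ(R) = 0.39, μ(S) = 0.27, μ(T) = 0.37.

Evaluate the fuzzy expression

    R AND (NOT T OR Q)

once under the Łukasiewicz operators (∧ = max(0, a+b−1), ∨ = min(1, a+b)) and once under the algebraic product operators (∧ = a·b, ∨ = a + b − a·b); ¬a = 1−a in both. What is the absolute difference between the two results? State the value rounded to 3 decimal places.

0.040

Under Łukasiewicz:
  NOT T = 1 − 0.37 = 0.63
  NOT T OR Q = min(1, a+b) on (0.63, 0.31) = 0.94
  R AND (NOT T OR Q) = max(0, a+b−1) on (0.39, 0.94) = 0.33
  → value = 0.3300
Under algebraic product:
  NOT T = 1 − 0.3700 = 0.6300
  NOT T OR Q = a + b − a·b on (0.6300, 0.3100) = 0.7447
  R AND (NOT T OR Q) = a·b on (0.3900, 0.7447) = 0.2904
  → value = 0.2904
|0.3300 − 0.2904| = 0.040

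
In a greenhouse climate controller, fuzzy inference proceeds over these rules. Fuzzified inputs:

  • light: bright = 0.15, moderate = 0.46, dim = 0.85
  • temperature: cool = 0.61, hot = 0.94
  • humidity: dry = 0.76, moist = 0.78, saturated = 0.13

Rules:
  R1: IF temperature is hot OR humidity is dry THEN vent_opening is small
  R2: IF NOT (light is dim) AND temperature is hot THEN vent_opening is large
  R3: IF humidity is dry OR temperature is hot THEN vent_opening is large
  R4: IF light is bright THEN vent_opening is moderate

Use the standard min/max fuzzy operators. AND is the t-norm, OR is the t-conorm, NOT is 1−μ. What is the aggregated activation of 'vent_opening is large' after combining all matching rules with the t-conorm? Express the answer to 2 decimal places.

0.94

R1: hot=0.94, dry=0.76; OR[max(a, b)] → w = 0.94
R2: ¬dim=1−0.85=0.15, hot=0.94; AND[min(a, b)] → w = 0.15
R3: dry=0.76, hot=0.94; OR[max(a, b)] → w = 0.94
R4: bright=0.15 → w = 0.15
Rules with consequent 'large': {R2, R3} → strengths 0.15, 0.94
Aggregate via t-conorm [max(a, b)]: 0.94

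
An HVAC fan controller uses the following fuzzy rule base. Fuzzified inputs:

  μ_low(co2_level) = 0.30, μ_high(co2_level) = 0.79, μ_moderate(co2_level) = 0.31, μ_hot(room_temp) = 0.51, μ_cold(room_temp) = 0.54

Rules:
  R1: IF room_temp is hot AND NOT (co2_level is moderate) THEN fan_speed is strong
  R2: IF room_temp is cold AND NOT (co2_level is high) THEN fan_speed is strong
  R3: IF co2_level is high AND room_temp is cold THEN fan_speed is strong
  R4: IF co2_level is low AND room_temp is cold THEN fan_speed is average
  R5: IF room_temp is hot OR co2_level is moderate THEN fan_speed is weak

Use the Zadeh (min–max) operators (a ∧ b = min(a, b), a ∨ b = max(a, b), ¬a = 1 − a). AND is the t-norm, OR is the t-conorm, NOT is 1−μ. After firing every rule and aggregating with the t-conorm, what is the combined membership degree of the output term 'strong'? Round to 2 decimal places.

R1: hot=0.51, ¬moderate=1−0.31=0.69; AND[min(a, b)] → w = 0.51
R2: cold=0.54, ¬high=1−0.79=0.21; AND[min(a, b)] → w = 0.21
R3: high=0.79, cold=0.54; AND[min(a, b)] → w = 0.54
R4: low=0.30, cold=0.54; AND[min(a, b)] → w = 0.30
R5: hot=0.51, moderate=0.31; OR[max(a, b)] → w = 0.51
Rules with consequent 'strong': {R1, R2, R3} → strengths 0.51, 0.21, 0.54
Aggregate via t-conorm [max(a, b)]: 0.54

0.54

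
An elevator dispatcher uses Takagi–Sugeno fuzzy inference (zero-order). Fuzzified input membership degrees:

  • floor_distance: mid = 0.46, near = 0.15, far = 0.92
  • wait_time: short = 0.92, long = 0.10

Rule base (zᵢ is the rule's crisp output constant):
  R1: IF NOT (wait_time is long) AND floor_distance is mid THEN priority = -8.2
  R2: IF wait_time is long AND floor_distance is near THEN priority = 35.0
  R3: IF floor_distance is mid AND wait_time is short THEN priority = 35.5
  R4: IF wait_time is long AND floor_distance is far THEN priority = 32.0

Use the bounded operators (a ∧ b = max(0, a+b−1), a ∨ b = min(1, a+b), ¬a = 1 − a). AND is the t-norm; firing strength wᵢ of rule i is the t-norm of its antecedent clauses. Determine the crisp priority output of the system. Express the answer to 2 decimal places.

14.71

R1 (z=-8.2): ¬long=1−0.10=0.90, mid=0.46; AND[max(0, a+b−1)] → w = 0.36
R2 (z=35.0): long=0.10, near=0.15; AND[max(0, a+b−1)] → w = 0.00
R3 (z=35.5): mid=0.46, short=0.92; AND[max(0, a+b−1)] → w = 0.38
R4 (z=32.0): long=0.10, far=0.92; AND[max(0, a+b−1)] → w = 0.02
Weighted average = (0.36·-8.2 + 0.00·35.0 + 0.38·35.5 + 0.02·32.0) / (0.36 + 0.00 + 0.38 + 0.02)
  = 11.1780 / 0.7600 = 14.71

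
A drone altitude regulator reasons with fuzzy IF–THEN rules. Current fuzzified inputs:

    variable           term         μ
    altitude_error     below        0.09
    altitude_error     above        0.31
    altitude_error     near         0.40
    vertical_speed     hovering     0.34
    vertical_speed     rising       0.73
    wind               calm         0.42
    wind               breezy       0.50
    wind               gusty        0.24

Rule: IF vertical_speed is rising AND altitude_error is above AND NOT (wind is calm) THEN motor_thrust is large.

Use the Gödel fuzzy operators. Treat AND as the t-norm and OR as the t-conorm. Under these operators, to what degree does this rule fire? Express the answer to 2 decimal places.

0.31

firing strength: rising=0.73, above=0.31, ¬calm=1−0.42=0.58; AND[min(a, b)] → w = 0.31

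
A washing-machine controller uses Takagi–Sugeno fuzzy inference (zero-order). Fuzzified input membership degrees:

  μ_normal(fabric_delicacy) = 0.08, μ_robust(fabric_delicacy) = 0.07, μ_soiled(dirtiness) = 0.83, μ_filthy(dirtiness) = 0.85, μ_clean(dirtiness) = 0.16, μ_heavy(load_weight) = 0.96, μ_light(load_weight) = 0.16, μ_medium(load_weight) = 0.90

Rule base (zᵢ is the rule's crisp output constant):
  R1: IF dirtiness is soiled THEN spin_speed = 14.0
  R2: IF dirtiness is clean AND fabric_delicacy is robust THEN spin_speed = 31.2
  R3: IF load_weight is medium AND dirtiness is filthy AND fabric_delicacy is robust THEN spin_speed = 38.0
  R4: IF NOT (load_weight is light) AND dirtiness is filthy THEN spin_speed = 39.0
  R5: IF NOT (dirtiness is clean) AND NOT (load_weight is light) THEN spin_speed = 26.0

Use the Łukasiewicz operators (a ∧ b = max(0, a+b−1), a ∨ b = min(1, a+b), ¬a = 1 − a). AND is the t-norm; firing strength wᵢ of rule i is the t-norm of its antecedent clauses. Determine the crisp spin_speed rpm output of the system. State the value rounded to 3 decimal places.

25.550

R1 (z=14.0): soiled=0.83 → w = 0.83
R2 (z=31.2): clean=0.16, robust=0.07; AND[max(0, a+b−1)] → w = 0.00
R3 (z=38.0): medium=0.90, filthy=0.85, robust=0.07; AND[max(0, a+b−1)] → w = 0.00
R4 (z=39.0): ¬light=1−0.16=0.84, filthy=0.85; AND[max(0, a+b−1)] → w = 0.69
R5 (z=26.0): ¬clean=1−0.16=0.84, ¬light=1−0.16=0.84; AND[max(0, a+b−1)] → w = 0.68
Weighted average = (0.83·14.0 + 0.00·31.2 + 0.00·38.0 + 0.69·39.0 + 0.68·26.0) / (0.83 + 0.00 + 0.00 + 0.69 + 0.68)
  = 56.2100 / 2.2000 = 25.550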